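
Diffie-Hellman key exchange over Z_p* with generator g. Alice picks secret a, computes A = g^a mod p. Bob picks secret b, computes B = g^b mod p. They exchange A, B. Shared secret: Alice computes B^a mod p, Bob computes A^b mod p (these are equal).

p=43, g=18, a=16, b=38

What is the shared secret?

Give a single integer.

Answer: 31

Derivation:
A = 18^16 mod 43  (bits of 16 = 10000)
  bit 0 = 1: r = r^2 * 18 mod 43 = 1^2 * 18 = 1*18 = 18
  bit 1 = 0: r = r^2 mod 43 = 18^2 = 23
  bit 2 = 0: r = r^2 mod 43 = 23^2 = 13
  bit 3 = 0: r = r^2 mod 43 = 13^2 = 40
  bit 4 = 0: r = r^2 mod 43 = 40^2 = 9
  -> A = 9
B = 18^38 mod 43  (bits of 38 = 100110)
  bit 0 = 1: r = r^2 * 18 mod 43 = 1^2 * 18 = 1*18 = 18
  bit 1 = 0: r = r^2 mod 43 = 18^2 = 23
  bit 2 = 0: r = r^2 mod 43 = 23^2 = 13
  bit 3 = 1: r = r^2 * 18 mod 43 = 13^2 * 18 = 40*18 = 32
  bit 4 = 1: r = r^2 * 18 mod 43 = 32^2 * 18 = 35*18 = 28
  bit 5 = 0: r = r^2 mod 43 = 28^2 = 10
  -> B = 10
s = B^a = 10^16 mod 43  (bits of 16 = 10000)
  bit 0 = 1: r = r^2 * 10 mod 43 = 1^2 * 10 = 1*10 = 10
  bit 1 = 0: r = r^2 mod 43 = 10^2 = 14
  bit 2 = 0: r = r^2 mod 43 = 14^2 = 24
  bit 3 = 0: r = r^2 mod 43 = 24^2 = 17
  bit 4 = 0: r = r^2 mod 43 = 17^2 = 31
  -> s = B^a = 31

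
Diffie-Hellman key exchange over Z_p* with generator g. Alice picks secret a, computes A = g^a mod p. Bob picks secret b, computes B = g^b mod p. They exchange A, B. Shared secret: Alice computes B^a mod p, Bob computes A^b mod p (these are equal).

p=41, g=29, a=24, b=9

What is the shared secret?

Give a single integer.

Answer: 37

Derivation:
A = 29^24 mod 41  (bits of 24 = 11000)
  bit 0 = 1: r = r^2 * 29 mod 41 = 1^2 * 29 = 1*29 = 29
  bit 1 = 1: r = r^2 * 29 mod 41 = 29^2 * 29 = 21*29 = 35
  bit 2 = 0: r = r^2 mod 41 = 35^2 = 36
  bit 3 = 0: r = r^2 mod 41 = 36^2 = 25
  bit 4 = 0: r = r^2 mod 41 = 25^2 = 10
  -> A = 10
B = 29^9 mod 41  (bits of 9 = 1001)
  bit 0 = 1: r = r^2 * 29 mod 41 = 1^2 * 29 = 1*29 = 29
  bit 1 = 0: r = r^2 mod 41 = 29^2 = 21
  bit 2 = 0: r = r^2 mod 41 = 21^2 = 31
  bit 3 = 1: r = r^2 * 29 mod 41 = 31^2 * 29 = 18*29 = 30
  -> B = 30
s = B^a = 30^24 mod 41  (bits of 24 = 11000)
  bit 0 = 1: r = r^2 * 30 mod 41 = 1^2 * 30 = 1*30 = 30
  bit 1 = 1: r = r^2 * 30 mod 41 = 30^2 * 30 = 39*30 = 22
  bit 2 = 0: r = r^2 mod 41 = 22^2 = 33
  bit 3 = 0: r = r^2 mod 41 = 33^2 = 23
  bit 4 = 0: r = r^2 mod 41 = 23^2 = 37
  -> s = B^a = 37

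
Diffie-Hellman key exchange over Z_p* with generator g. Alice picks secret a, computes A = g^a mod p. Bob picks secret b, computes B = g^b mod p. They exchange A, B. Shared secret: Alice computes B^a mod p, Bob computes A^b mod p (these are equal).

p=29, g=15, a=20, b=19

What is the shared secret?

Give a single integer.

A = 15^20 mod 29  (bits of 20 = 10100)
  bit 0 = 1: r = r^2 * 15 mod 29 = 1^2 * 15 = 1*15 = 15
  bit 1 = 0: r = r^2 mod 29 = 15^2 = 22
  bit 2 = 1: r = r^2 * 15 mod 29 = 22^2 * 15 = 20*15 = 10
  bit 3 = 0: r = r^2 mod 29 = 10^2 = 13
  bit 4 = 0: r = r^2 mod 29 = 13^2 = 24
  -> A = 24
B = 15^19 mod 29  (bits of 19 = 10011)
  bit 0 = 1: r = r^2 * 15 mod 29 = 1^2 * 15 = 1*15 = 15
  bit 1 = 0: r = r^2 mod 29 = 15^2 = 22
  bit 2 = 0: r = r^2 mod 29 = 22^2 = 20
  bit 3 = 1: r = r^2 * 15 mod 29 = 20^2 * 15 = 23*15 = 26
  bit 4 = 1: r = r^2 * 15 mod 29 = 26^2 * 15 = 9*15 = 19
  -> B = 19
s = B^a = 19^20 mod 29  (bits of 20 = 10100)
  bit 0 = 1: r = r^2 * 19 mod 29 = 1^2 * 19 = 1*19 = 19
  bit 1 = 0: r = r^2 mod 29 = 19^2 = 13
  bit 2 = 1: r = r^2 * 19 mod 29 = 13^2 * 19 = 24*19 = 21
  bit 3 = 0: r = r^2 mod 29 = 21^2 = 6
  bit 4 = 0: r = r^2 mod 29 = 6^2 = 7
  -> s = B^a = 7

Answer: 7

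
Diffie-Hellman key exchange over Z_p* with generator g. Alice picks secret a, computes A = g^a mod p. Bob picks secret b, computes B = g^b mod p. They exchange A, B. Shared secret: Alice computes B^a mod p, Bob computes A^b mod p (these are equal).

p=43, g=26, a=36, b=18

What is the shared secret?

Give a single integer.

Answer: 4

Derivation:
A = 26^36 mod 43  (bits of 36 = 100100)
  bit 0 = 1: r = r^2 * 26 mod 43 = 1^2 * 26 = 1*26 = 26
  bit 1 = 0: r = r^2 mod 43 = 26^2 = 31
  bit 2 = 0: r = r^2 mod 43 = 31^2 = 15
  bit 3 = 1: r = r^2 * 26 mod 43 = 15^2 * 26 = 10*26 = 2
  bit 4 = 0: r = r^2 mod 43 = 2^2 = 4
  bit 5 = 0: r = r^2 mod 43 = 4^2 = 16
  -> A = 16
B = 26^18 mod 43  (bits of 18 = 10010)
  bit 0 = 1: r = r^2 * 26 mod 43 = 1^2 * 26 = 1*26 = 26
  bit 1 = 0: r = r^2 mod 43 = 26^2 = 31
  bit 2 = 0: r = r^2 mod 43 = 31^2 = 15
  bit 3 = 1: r = r^2 * 26 mod 43 = 15^2 * 26 = 10*26 = 2
  bit 4 = 0: r = r^2 mod 43 = 2^2 = 4
  -> B = 4
s = B^a = 4^36 mod 43  (bits of 36 = 100100)
  bit 0 = 1: r = r^2 * 4 mod 43 = 1^2 * 4 = 1*4 = 4
  bit 1 = 0: r = r^2 mod 43 = 4^2 = 16
  bit 2 = 0: r = r^2 mod 43 = 16^2 = 41
  bit 3 = 1: r = r^2 * 4 mod 43 = 41^2 * 4 = 4*4 = 16
  bit 4 = 0: r = r^2 mod 43 = 16^2 = 41
  bit 5 = 0: r = r^2 mod 43 = 41^2 = 4
  -> s = B^a = 4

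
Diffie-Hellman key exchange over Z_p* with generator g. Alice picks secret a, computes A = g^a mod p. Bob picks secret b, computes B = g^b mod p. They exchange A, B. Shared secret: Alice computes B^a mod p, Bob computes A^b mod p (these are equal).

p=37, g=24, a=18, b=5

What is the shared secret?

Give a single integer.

Answer: 36

Derivation:
A = 24^18 mod 37  (bits of 18 = 10010)
  bit 0 = 1: r = r^2 * 24 mod 37 = 1^2 * 24 = 1*24 = 24
  bit 1 = 0: r = r^2 mod 37 = 24^2 = 21
  bit 2 = 0: r = r^2 mod 37 = 21^2 = 34
  bit 3 = 1: r = r^2 * 24 mod 37 = 34^2 * 24 = 9*24 = 31
  bit 4 = 0: r = r^2 mod 37 = 31^2 = 36
  -> A = 36
B = 24^5 mod 37  (bits of 5 = 101)
  bit 0 = 1: r = r^2 * 24 mod 37 = 1^2 * 24 = 1*24 = 24
  bit 1 = 0: r = r^2 mod 37 = 24^2 = 21
  bit 2 = 1: r = r^2 * 24 mod 37 = 21^2 * 24 = 34*24 = 2
  -> B = 2
s = B^a = 2^18 mod 37  (bits of 18 = 10010)
  bit 0 = 1: r = r^2 * 2 mod 37 = 1^2 * 2 = 1*2 = 2
  bit 1 = 0: r = r^2 mod 37 = 2^2 = 4
  bit 2 = 0: r = r^2 mod 37 = 4^2 = 16
  bit 3 = 1: r = r^2 * 2 mod 37 = 16^2 * 2 = 34*2 = 31
  bit 4 = 0: r = r^2 mod 37 = 31^2 = 36
  -> s = B^a = 36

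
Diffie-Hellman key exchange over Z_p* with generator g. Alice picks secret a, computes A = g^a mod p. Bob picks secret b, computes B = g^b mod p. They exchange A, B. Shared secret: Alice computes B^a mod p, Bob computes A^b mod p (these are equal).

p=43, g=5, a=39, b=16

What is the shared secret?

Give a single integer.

Answer: 35

Derivation:
A = 5^39 mod 43  (bits of 39 = 100111)
  bit 0 = 1: r = r^2 * 5 mod 43 = 1^2 * 5 = 1*5 = 5
  bit 1 = 0: r = r^2 mod 43 = 5^2 = 25
  bit 2 = 0: r = r^2 mod 43 = 25^2 = 23
  bit 3 = 1: r = r^2 * 5 mod 43 = 23^2 * 5 = 13*5 = 22
  bit 4 = 1: r = r^2 * 5 mod 43 = 22^2 * 5 = 11*5 = 12
  bit 5 = 1: r = r^2 * 5 mod 43 = 12^2 * 5 = 15*5 = 32
  -> A = 32
B = 5^16 mod 43  (bits of 16 = 10000)
  bit 0 = 1: r = r^2 * 5 mod 43 = 1^2 * 5 = 1*5 = 5
  bit 1 = 0: r = r^2 mod 43 = 5^2 = 25
  bit 2 = 0: r = r^2 mod 43 = 25^2 = 23
  bit 3 = 0: r = r^2 mod 43 = 23^2 = 13
  bit 4 = 0: r = r^2 mod 43 = 13^2 = 40
  -> B = 40
s = B^a = 40^39 mod 43  (bits of 39 = 100111)
  bit 0 = 1: r = r^2 * 40 mod 43 = 1^2 * 40 = 1*40 = 40
  bit 1 = 0: r = r^2 mod 43 = 40^2 = 9
  bit 2 = 0: r = r^2 mod 43 = 9^2 = 38
  bit 3 = 1: r = r^2 * 40 mod 43 = 38^2 * 40 = 25*40 = 11
  bit 4 = 1: r = r^2 * 40 mod 43 = 11^2 * 40 = 35*40 = 24
  bit 5 = 1: r = r^2 * 40 mod 43 = 24^2 * 40 = 17*40 = 35
  -> s = B^a = 35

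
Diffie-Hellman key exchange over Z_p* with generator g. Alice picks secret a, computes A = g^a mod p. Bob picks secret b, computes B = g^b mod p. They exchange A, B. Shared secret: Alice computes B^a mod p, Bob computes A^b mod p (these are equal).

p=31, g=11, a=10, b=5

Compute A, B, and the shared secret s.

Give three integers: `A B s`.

Answer: 5 6 25

Derivation:
A = 11^10 mod 31  (bits of 10 = 1010)
  bit 0 = 1: r = r^2 * 11 mod 31 = 1^2 * 11 = 1*11 = 11
  bit 1 = 0: r = r^2 mod 31 = 11^2 = 28
  bit 2 = 1: r = r^2 * 11 mod 31 = 28^2 * 11 = 9*11 = 6
  bit 3 = 0: r = r^2 mod 31 = 6^2 = 5
  -> A = 5
B = 11^5 mod 31  (bits of 5 = 101)
  bit 0 = 1: r = r^2 * 11 mod 31 = 1^2 * 11 = 1*11 = 11
  bit 1 = 0: r = r^2 mod 31 = 11^2 = 28
  bit 2 = 1: r = r^2 * 11 mod 31 = 28^2 * 11 = 9*11 = 6
  -> B = 6
s = B^a = 6^10 mod 31  (bits of 10 = 1010)
  bit 0 = 1: r = r^2 * 6 mod 31 = 1^2 * 6 = 1*6 = 6
  bit 1 = 0: r = r^2 mod 31 = 6^2 = 5
  bit 2 = 1: r = r^2 * 6 mod 31 = 5^2 * 6 = 25*6 = 26
  bit 3 = 0: r = r^2 mod 31 = 26^2 = 25
  -> s = B^a = 25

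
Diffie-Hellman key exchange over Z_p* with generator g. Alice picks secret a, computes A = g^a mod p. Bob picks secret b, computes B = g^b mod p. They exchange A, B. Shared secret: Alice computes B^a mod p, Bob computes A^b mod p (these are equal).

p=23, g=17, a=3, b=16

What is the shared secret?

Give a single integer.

Answer: 8

Derivation:
A = 17^3 mod 23  (bits of 3 = 11)
  bit 0 = 1: r = r^2 * 17 mod 23 = 1^2 * 17 = 1*17 = 17
  bit 1 = 1: r = r^2 * 17 mod 23 = 17^2 * 17 = 13*17 = 14
  -> A = 14
B = 17^16 mod 23  (bits of 16 = 10000)
  bit 0 = 1: r = r^2 * 17 mod 23 = 1^2 * 17 = 1*17 = 17
  bit 1 = 0: r = r^2 mod 23 = 17^2 = 13
  bit 2 = 0: r = r^2 mod 23 = 13^2 = 8
  bit 3 = 0: r = r^2 mod 23 = 8^2 = 18
  bit 4 = 0: r = r^2 mod 23 = 18^2 = 2
  -> B = 2
s = B^a = 2^3 mod 23  (bits of 3 = 11)
  bit 0 = 1: r = r^2 * 2 mod 23 = 1^2 * 2 = 1*2 = 2
  bit 1 = 1: r = r^2 * 2 mod 23 = 2^2 * 2 = 4*2 = 8
  -> s = B^a = 8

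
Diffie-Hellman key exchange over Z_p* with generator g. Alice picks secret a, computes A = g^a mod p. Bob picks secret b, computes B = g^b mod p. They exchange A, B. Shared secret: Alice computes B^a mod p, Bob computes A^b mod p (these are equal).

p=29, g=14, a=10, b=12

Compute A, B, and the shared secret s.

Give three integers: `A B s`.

Answer: 13 25 23

Derivation:
A = 14^10 mod 29  (bits of 10 = 1010)
  bit 0 = 1: r = r^2 * 14 mod 29 = 1^2 * 14 = 1*14 = 14
  bit 1 = 0: r = r^2 mod 29 = 14^2 = 22
  bit 2 = 1: r = r^2 * 14 mod 29 = 22^2 * 14 = 20*14 = 19
  bit 3 = 0: r = r^2 mod 29 = 19^2 = 13
  -> A = 13
B = 14^12 mod 29  (bits of 12 = 1100)
  bit 0 = 1: r = r^2 * 14 mod 29 = 1^2 * 14 = 1*14 = 14
  bit 1 = 1: r = r^2 * 14 mod 29 = 14^2 * 14 = 22*14 = 18
  bit 2 = 0: r = r^2 mod 29 = 18^2 = 5
  bit 3 = 0: r = r^2 mod 29 = 5^2 = 25
  -> B = 25
s = B^a = 25^10 mod 29  (bits of 10 = 1010)
  bit 0 = 1: r = r^2 * 25 mod 29 = 1^2 * 25 = 1*25 = 25
  bit 1 = 0: r = r^2 mod 29 = 25^2 = 16
  bit 2 = 1: r = r^2 * 25 mod 29 = 16^2 * 25 = 24*25 = 20
  bit 3 = 0: r = r^2 mod 29 = 20^2 = 23
  -> s = B^a = 23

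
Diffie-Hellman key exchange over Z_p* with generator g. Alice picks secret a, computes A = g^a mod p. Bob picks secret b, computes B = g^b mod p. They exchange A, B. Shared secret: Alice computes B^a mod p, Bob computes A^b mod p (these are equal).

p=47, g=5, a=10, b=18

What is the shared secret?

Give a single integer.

A = 5^10 mod 47  (bits of 10 = 1010)
  bit 0 = 1: r = r^2 * 5 mod 47 = 1^2 * 5 = 1*5 = 5
  bit 1 = 0: r = r^2 mod 47 = 5^2 = 25
  bit 2 = 1: r = r^2 * 5 mod 47 = 25^2 * 5 = 14*5 = 23
  bit 3 = 0: r = r^2 mod 47 = 23^2 = 12
  -> A = 12
B = 5^18 mod 47  (bits of 18 = 10010)
  bit 0 = 1: r = r^2 * 5 mod 47 = 1^2 * 5 = 1*5 = 5
  bit 1 = 0: r = r^2 mod 47 = 5^2 = 25
  bit 2 = 0: r = r^2 mod 47 = 25^2 = 14
  bit 3 = 1: r = r^2 * 5 mod 47 = 14^2 * 5 = 8*5 = 40
  bit 4 = 0: r = r^2 mod 47 = 40^2 = 2
  -> B = 2
s = B^a = 2^10 mod 47  (bits of 10 = 1010)
  bit 0 = 1: r = r^2 * 2 mod 47 = 1^2 * 2 = 1*2 = 2
  bit 1 = 0: r = r^2 mod 47 = 2^2 = 4
  bit 2 = 1: r = r^2 * 2 mod 47 = 4^2 * 2 = 16*2 = 32
  bit 3 = 0: r = r^2 mod 47 = 32^2 = 37
  -> s = B^a = 37

Answer: 37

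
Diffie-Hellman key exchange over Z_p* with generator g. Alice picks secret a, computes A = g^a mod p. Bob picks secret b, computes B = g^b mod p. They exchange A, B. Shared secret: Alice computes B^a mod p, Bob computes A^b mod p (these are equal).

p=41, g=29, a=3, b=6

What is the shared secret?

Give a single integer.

Answer: 39

Derivation:
A = 29^3 mod 41  (bits of 3 = 11)
  bit 0 = 1: r = r^2 * 29 mod 41 = 1^2 * 29 = 1*29 = 29
  bit 1 = 1: r = r^2 * 29 mod 41 = 29^2 * 29 = 21*29 = 35
  -> A = 35
B = 29^6 mod 41  (bits of 6 = 110)
  bit 0 = 1: r = r^2 * 29 mod 41 = 1^2 * 29 = 1*29 = 29
  bit 1 = 1: r = r^2 * 29 mod 41 = 29^2 * 29 = 21*29 = 35
  bit 2 = 0: r = r^2 mod 41 = 35^2 = 36
  -> B = 36
s = B^a = 36^3 mod 41  (bits of 3 = 11)
  bit 0 = 1: r = r^2 * 36 mod 41 = 1^2 * 36 = 1*36 = 36
  bit 1 = 1: r = r^2 * 36 mod 41 = 36^2 * 36 = 25*36 = 39
  -> s = B^a = 39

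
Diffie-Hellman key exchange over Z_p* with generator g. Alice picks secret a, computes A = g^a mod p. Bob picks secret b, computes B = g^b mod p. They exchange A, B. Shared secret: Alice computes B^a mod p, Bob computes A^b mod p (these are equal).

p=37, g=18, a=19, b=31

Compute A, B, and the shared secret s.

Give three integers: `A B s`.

A = 18^19 mod 37  (bits of 19 = 10011)
  bit 0 = 1: r = r^2 * 18 mod 37 = 1^2 * 18 = 1*18 = 18
  bit 1 = 0: r = r^2 mod 37 = 18^2 = 28
  bit 2 = 0: r = r^2 mod 37 = 28^2 = 7
  bit 3 = 1: r = r^2 * 18 mod 37 = 7^2 * 18 = 12*18 = 31
  bit 4 = 1: r = r^2 * 18 mod 37 = 31^2 * 18 = 36*18 = 19
  -> A = 19
B = 18^31 mod 37  (bits of 31 = 11111)
  bit 0 = 1: r = r^2 * 18 mod 37 = 1^2 * 18 = 1*18 = 18
  bit 1 = 1: r = r^2 * 18 mod 37 = 18^2 * 18 = 28*18 = 23
  bit 2 = 1: r = r^2 * 18 mod 37 = 23^2 * 18 = 11*18 = 13
  bit 3 = 1: r = r^2 * 18 mod 37 = 13^2 * 18 = 21*18 = 8
  bit 4 = 1: r = r^2 * 18 mod 37 = 8^2 * 18 = 27*18 = 5
  -> B = 5
s = B^a = 5^19 mod 37  (bits of 19 = 10011)
  bit 0 = 1: r = r^2 * 5 mod 37 = 1^2 * 5 = 1*5 = 5
  bit 1 = 0: r = r^2 mod 37 = 5^2 = 25
  bit 2 = 0: r = r^2 mod 37 = 25^2 = 33
  bit 3 = 1: r = r^2 * 5 mod 37 = 33^2 * 5 = 16*5 = 6
  bit 4 = 1: r = r^2 * 5 mod 37 = 6^2 * 5 = 36*5 = 32
  -> s = B^a = 32

Answer: 19 5 32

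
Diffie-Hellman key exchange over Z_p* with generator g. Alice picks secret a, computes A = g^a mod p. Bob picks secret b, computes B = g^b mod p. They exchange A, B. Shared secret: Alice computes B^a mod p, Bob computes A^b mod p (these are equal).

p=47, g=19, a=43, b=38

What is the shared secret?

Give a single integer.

Answer: 28

Derivation:
A = 19^43 mod 47  (bits of 43 = 101011)
  bit 0 = 1: r = r^2 * 19 mod 47 = 1^2 * 19 = 1*19 = 19
  bit 1 = 0: r = r^2 mod 47 = 19^2 = 32
  bit 2 = 1: r = r^2 * 19 mod 47 = 32^2 * 19 = 37*19 = 45
  bit 3 = 0: r = r^2 mod 47 = 45^2 = 4
  bit 4 = 1: r = r^2 * 19 mod 47 = 4^2 * 19 = 16*19 = 22
  bit 5 = 1: r = r^2 * 19 mod 47 = 22^2 * 19 = 14*19 = 31
  -> A = 31
B = 19^38 mod 47  (bits of 38 = 100110)
  bit 0 = 1: r = r^2 * 19 mod 47 = 1^2 * 19 = 1*19 = 19
  bit 1 = 0: r = r^2 mod 47 = 19^2 = 32
  bit 2 = 0: r = r^2 mod 47 = 32^2 = 37
  bit 3 = 1: r = r^2 * 19 mod 47 = 37^2 * 19 = 6*19 = 20
  bit 4 = 1: r = r^2 * 19 mod 47 = 20^2 * 19 = 24*19 = 33
  bit 5 = 0: r = r^2 mod 47 = 33^2 = 8
  -> B = 8
s = B^a = 8^43 mod 47  (bits of 43 = 101011)
  bit 0 = 1: r = r^2 * 8 mod 47 = 1^2 * 8 = 1*8 = 8
  bit 1 = 0: r = r^2 mod 47 = 8^2 = 17
  bit 2 = 1: r = r^2 * 8 mod 47 = 17^2 * 8 = 7*8 = 9
  bit 3 = 0: r = r^2 mod 47 = 9^2 = 34
  bit 4 = 1: r = r^2 * 8 mod 47 = 34^2 * 8 = 28*8 = 36
  bit 5 = 1: r = r^2 * 8 mod 47 = 36^2 * 8 = 27*8 = 28
  -> s = B^a = 28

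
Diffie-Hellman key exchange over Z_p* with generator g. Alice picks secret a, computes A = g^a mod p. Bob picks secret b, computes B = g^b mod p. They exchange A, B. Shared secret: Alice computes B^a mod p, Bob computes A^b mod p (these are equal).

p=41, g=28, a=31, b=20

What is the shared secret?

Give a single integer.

Answer: 40

Derivation:
A = 28^31 mod 41  (bits of 31 = 11111)
  bit 0 = 1: r = r^2 * 28 mod 41 = 1^2 * 28 = 1*28 = 28
  bit 1 = 1: r = r^2 * 28 mod 41 = 28^2 * 28 = 5*28 = 17
  bit 2 = 1: r = r^2 * 28 mod 41 = 17^2 * 28 = 2*28 = 15
  bit 3 = 1: r = r^2 * 28 mod 41 = 15^2 * 28 = 20*28 = 27
  bit 4 = 1: r = r^2 * 28 mod 41 = 27^2 * 28 = 32*28 = 35
  -> A = 35
B = 28^20 mod 41  (bits of 20 = 10100)
  bit 0 = 1: r = r^2 * 28 mod 41 = 1^2 * 28 = 1*28 = 28
  bit 1 = 0: r = r^2 mod 41 = 28^2 = 5
  bit 2 = 1: r = r^2 * 28 mod 41 = 5^2 * 28 = 25*28 = 3
  bit 3 = 0: r = r^2 mod 41 = 3^2 = 9
  bit 4 = 0: r = r^2 mod 41 = 9^2 = 40
  -> B = 40
s = B^a = 40^31 mod 41  (bits of 31 = 11111)
  bit 0 = 1: r = r^2 * 40 mod 41 = 1^2 * 40 = 1*40 = 40
  bit 1 = 1: r = r^2 * 40 mod 41 = 40^2 * 40 = 1*40 = 40
  bit 2 = 1: r = r^2 * 40 mod 41 = 40^2 * 40 = 1*40 = 40
  bit 3 = 1: r = r^2 * 40 mod 41 = 40^2 * 40 = 1*40 = 40
  bit 4 = 1: r = r^2 * 40 mod 41 = 40^2 * 40 = 1*40 = 40
  -> s = B^a = 40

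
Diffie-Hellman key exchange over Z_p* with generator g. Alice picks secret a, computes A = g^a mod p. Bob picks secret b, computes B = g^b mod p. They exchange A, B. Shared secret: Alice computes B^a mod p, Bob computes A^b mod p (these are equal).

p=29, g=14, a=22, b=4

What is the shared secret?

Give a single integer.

Answer: 20

Derivation:
A = 14^22 mod 29  (bits of 22 = 10110)
  bit 0 = 1: r = r^2 * 14 mod 29 = 1^2 * 14 = 1*14 = 14
  bit 1 = 0: r = r^2 mod 29 = 14^2 = 22
  bit 2 = 1: r = r^2 * 14 mod 29 = 22^2 * 14 = 20*14 = 19
  bit 3 = 1: r = r^2 * 14 mod 29 = 19^2 * 14 = 13*14 = 8
  bit 4 = 0: r = r^2 mod 29 = 8^2 = 6
  -> A = 6
B = 14^4 mod 29  (bits of 4 = 100)
  bit 0 = 1: r = r^2 * 14 mod 29 = 1^2 * 14 = 1*14 = 14
  bit 1 = 0: r = r^2 mod 29 = 14^2 = 22
  bit 2 = 0: r = r^2 mod 29 = 22^2 = 20
  -> B = 20
s = B^a = 20^22 mod 29  (bits of 22 = 10110)
  bit 0 = 1: r = r^2 * 20 mod 29 = 1^2 * 20 = 1*20 = 20
  bit 1 = 0: r = r^2 mod 29 = 20^2 = 23
  bit 2 = 1: r = r^2 * 20 mod 29 = 23^2 * 20 = 7*20 = 24
  bit 3 = 1: r = r^2 * 20 mod 29 = 24^2 * 20 = 25*20 = 7
  bit 4 = 0: r = r^2 mod 29 = 7^2 = 20
  -> s = B^a = 20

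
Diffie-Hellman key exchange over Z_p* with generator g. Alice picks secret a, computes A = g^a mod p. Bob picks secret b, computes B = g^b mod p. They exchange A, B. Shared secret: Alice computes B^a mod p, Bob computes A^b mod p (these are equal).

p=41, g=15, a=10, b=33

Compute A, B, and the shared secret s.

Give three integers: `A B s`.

A = 15^10 mod 41  (bits of 10 = 1010)
  bit 0 = 1: r = r^2 * 15 mod 41 = 1^2 * 15 = 1*15 = 15
  bit 1 = 0: r = r^2 mod 41 = 15^2 = 20
  bit 2 = 1: r = r^2 * 15 mod 41 = 20^2 * 15 = 31*15 = 14
  bit 3 = 0: r = r^2 mod 41 = 14^2 = 32
  -> A = 32
B = 15^33 mod 41  (bits of 33 = 100001)
  bit 0 = 1: r = r^2 * 15 mod 41 = 1^2 * 15 = 1*15 = 15
  bit 1 = 0: r = r^2 mod 41 = 15^2 = 20
  bit 2 = 0: r = r^2 mod 41 = 20^2 = 31
  bit 3 = 0: r = r^2 mod 41 = 31^2 = 18
  bit 4 = 0: r = r^2 mod 41 = 18^2 = 37
  bit 5 = 1: r = r^2 * 15 mod 41 = 37^2 * 15 = 16*15 = 35
  -> B = 35
s = B^a = 35^10 mod 41  (bits of 10 = 1010)
  bit 0 = 1: r = r^2 * 35 mod 41 = 1^2 * 35 = 1*35 = 35
  bit 1 = 0: r = r^2 mod 41 = 35^2 = 36
  bit 2 = 1: r = r^2 * 35 mod 41 = 36^2 * 35 = 25*35 = 14
  bit 3 = 0: r = r^2 mod 41 = 14^2 = 32
  -> s = B^a = 32

Answer: 32 35 32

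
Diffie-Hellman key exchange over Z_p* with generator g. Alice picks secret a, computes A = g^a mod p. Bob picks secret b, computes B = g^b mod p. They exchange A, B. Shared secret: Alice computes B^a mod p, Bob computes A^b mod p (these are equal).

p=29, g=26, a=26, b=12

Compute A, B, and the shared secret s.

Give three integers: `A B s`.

A = 26^26 mod 29  (bits of 26 = 11010)
  bit 0 = 1: r = r^2 * 26 mod 29 = 1^2 * 26 = 1*26 = 26
  bit 1 = 1: r = r^2 * 26 mod 29 = 26^2 * 26 = 9*26 = 2
  bit 2 = 0: r = r^2 mod 29 = 2^2 = 4
  bit 3 = 1: r = r^2 * 26 mod 29 = 4^2 * 26 = 16*26 = 10
  bit 4 = 0: r = r^2 mod 29 = 10^2 = 13
  -> A = 13
B = 26^12 mod 29  (bits of 12 = 1100)
  bit 0 = 1: r = r^2 * 26 mod 29 = 1^2 * 26 = 1*26 = 26
  bit 1 = 1: r = r^2 * 26 mod 29 = 26^2 * 26 = 9*26 = 2
  bit 2 = 0: r = r^2 mod 29 = 2^2 = 4
  bit 3 = 0: r = r^2 mod 29 = 4^2 = 16
  -> B = 16
s = B^a = 16^26 mod 29  (bits of 26 = 11010)
  bit 0 = 1: r = r^2 * 16 mod 29 = 1^2 * 16 = 1*16 = 16
  bit 1 = 1: r = r^2 * 16 mod 29 = 16^2 * 16 = 24*16 = 7
  bit 2 = 0: r = r^2 mod 29 = 7^2 = 20
  bit 3 = 1: r = r^2 * 16 mod 29 = 20^2 * 16 = 23*16 = 20
  bit 4 = 0: r = r^2 mod 29 = 20^2 = 23
  -> s = B^a = 23

Answer: 13 16 23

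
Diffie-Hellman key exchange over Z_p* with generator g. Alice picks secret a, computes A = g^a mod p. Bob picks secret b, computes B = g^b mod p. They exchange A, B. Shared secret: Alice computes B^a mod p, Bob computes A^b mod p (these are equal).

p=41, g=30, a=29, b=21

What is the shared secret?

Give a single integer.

A = 30^29 mod 41  (bits of 29 = 11101)
  bit 0 = 1: r = r^2 * 30 mod 41 = 1^2 * 30 = 1*30 = 30
  bit 1 = 1: r = r^2 * 30 mod 41 = 30^2 * 30 = 39*30 = 22
  bit 2 = 1: r = r^2 * 30 mod 41 = 22^2 * 30 = 33*30 = 6
  bit 3 = 0: r = r^2 mod 41 = 6^2 = 36
  bit 4 = 1: r = r^2 * 30 mod 41 = 36^2 * 30 = 25*30 = 12
  -> A = 12
B = 30^21 mod 41  (bits of 21 = 10101)
  bit 0 = 1: r = r^2 * 30 mod 41 = 1^2 * 30 = 1*30 = 30
  bit 1 = 0: r = r^2 mod 41 = 30^2 = 39
  bit 2 = 1: r = r^2 * 30 mod 41 = 39^2 * 30 = 4*30 = 38
  bit 3 = 0: r = r^2 mod 41 = 38^2 = 9
  bit 4 = 1: r = r^2 * 30 mod 41 = 9^2 * 30 = 40*30 = 11
  -> B = 11
s = B^a = 11^29 mod 41  (bits of 29 = 11101)
  bit 0 = 1: r = r^2 * 11 mod 41 = 1^2 * 11 = 1*11 = 11
  bit 1 = 1: r = r^2 * 11 mod 41 = 11^2 * 11 = 39*11 = 19
  bit 2 = 1: r = r^2 * 11 mod 41 = 19^2 * 11 = 33*11 = 35
  bit 3 = 0: r = r^2 mod 41 = 35^2 = 36
  bit 4 = 1: r = r^2 * 11 mod 41 = 36^2 * 11 = 25*11 = 29
  -> s = B^a = 29

Answer: 29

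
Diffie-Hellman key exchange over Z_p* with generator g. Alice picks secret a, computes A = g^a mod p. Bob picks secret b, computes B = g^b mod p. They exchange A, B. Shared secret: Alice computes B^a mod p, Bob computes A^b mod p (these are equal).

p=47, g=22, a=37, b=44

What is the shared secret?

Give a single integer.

Answer: 4

Derivation:
A = 22^37 mod 47  (bits of 37 = 100101)
  bit 0 = 1: r = r^2 * 22 mod 47 = 1^2 * 22 = 1*22 = 22
  bit 1 = 0: r = r^2 mod 47 = 22^2 = 14
  bit 2 = 0: r = r^2 mod 47 = 14^2 = 8
  bit 3 = 1: r = r^2 * 22 mod 47 = 8^2 * 22 = 17*22 = 45
  bit 4 = 0: r = r^2 mod 47 = 45^2 = 4
  bit 5 = 1: r = r^2 * 22 mod 47 = 4^2 * 22 = 16*22 = 23
  -> A = 23
B = 22^44 mod 47  (bits of 44 = 101100)
  bit 0 = 1: r = r^2 * 22 mod 47 = 1^2 * 22 = 1*22 = 22
  bit 1 = 0: r = r^2 mod 47 = 22^2 = 14
  bit 2 = 1: r = r^2 * 22 mod 47 = 14^2 * 22 = 8*22 = 35
  bit 3 = 1: r = r^2 * 22 mod 47 = 35^2 * 22 = 3*22 = 19
  bit 4 = 0: r = r^2 mod 47 = 19^2 = 32
  bit 5 = 0: r = r^2 mod 47 = 32^2 = 37
  -> B = 37
s = B^a = 37^37 mod 47  (bits of 37 = 100101)
  bit 0 = 1: r = r^2 * 37 mod 47 = 1^2 * 37 = 1*37 = 37
  bit 1 = 0: r = r^2 mod 47 = 37^2 = 6
  bit 2 = 0: r = r^2 mod 47 = 6^2 = 36
  bit 3 = 1: r = r^2 * 37 mod 47 = 36^2 * 37 = 27*37 = 12
  bit 4 = 0: r = r^2 mod 47 = 12^2 = 3
  bit 5 = 1: r = r^2 * 37 mod 47 = 3^2 * 37 = 9*37 = 4
  -> s = B^a = 4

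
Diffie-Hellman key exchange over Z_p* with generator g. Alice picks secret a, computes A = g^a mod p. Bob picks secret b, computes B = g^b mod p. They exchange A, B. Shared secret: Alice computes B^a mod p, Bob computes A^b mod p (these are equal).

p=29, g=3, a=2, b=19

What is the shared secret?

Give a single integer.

Answer: 5

Derivation:
A = 3^2 mod 29  (bits of 2 = 10)
  bit 0 = 1: r = r^2 * 3 mod 29 = 1^2 * 3 = 1*3 = 3
  bit 1 = 0: r = r^2 mod 29 = 3^2 = 9
  -> A = 9
B = 3^19 mod 29  (bits of 19 = 10011)
  bit 0 = 1: r = r^2 * 3 mod 29 = 1^2 * 3 = 1*3 = 3
  bit 1 = 0: r = r^2 mod 29 = 3^2 = 9
  bit 2 = 0: r = r^2 mod 29 = 9^2 = 23
  bit 3 = 1: r = r^2 * 3 mod 29 = 23^2 * 3 = 7*3 = 21
  bit 4 = 1: r = r^2 * 3 mod 29 = 21^2 * 3 = 6*3 = 18
  -> B = 18
s = B^a = 18^2 mod 29  (bits of 2 = 10)
  bit 0 = 1: r = r^2 * 18 mod 29 = 1^2 * 18 = 1*18 = 18
  bit 1 = 0: r = r^2 mod 29 = 18^2 = 5
  -> s = B^a = 5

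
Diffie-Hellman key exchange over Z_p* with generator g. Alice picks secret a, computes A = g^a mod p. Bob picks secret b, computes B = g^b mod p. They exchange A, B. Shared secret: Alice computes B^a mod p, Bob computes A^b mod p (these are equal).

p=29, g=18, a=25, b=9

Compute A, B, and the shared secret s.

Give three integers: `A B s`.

A = 18^25 mod 29  (bits of 25 = 11001)
  bit 0 = 1: r = r^2 * 18 mod 29 = 1^2 * 18 = 1*18 = 18
  bit 1 = 1: r = r^2 * 18 mod 29 = 18^2 * 18 = 5*18 = 3
  bit 2 = 0: r = r^2 mod 29 = 3^2 = 9
  bit 3 = 0: r = r^2 mod 29 = 9^2 = 23
  bit 4 = 1: r = r^2 * 18 mod 29 = 23^2 * 18 = 7*18 = 10
  -> A = 10
B = 18^9 mod 29  (bits of 9 = 1001)
  bit 0 = 1: r = r^2 * 18 mod 29 = 1^2 * 18 = 1*18 = 18
  bit 1 = 0: r = r^2 mod 29 = 18^2 = 5
  bit 2 = 0: r = r^2 mod 29 = 5^2 = 25
  bit 3 = 1: r = r^2 * 18 mod 29 = 25^2 * 18 = 16*18 = 27
  -> B = 27
s = B^a = 27^25 mod 29  (bits of 25 = 11001)
  bit 0 = 1: r = r^2 * 27 mod 29 = 1^2 * 27 = 1*27 = 27
  bit 1 = 1: r = r^2 * 27 mod 29 = 27^2 * 27 = 4*27 = 21
  bit 2 = 0: r = r^2 mod 29 = 21^2 = 6
  bit 3 = 0: r = r^2 mod 29 = 6^2 = 7
  bit 4 = 1: r = r^2 * 27 mod 29 = 7^2 * 27 = 20*27 = 18
  -> s = B^a = 18

Answer: 10 27 18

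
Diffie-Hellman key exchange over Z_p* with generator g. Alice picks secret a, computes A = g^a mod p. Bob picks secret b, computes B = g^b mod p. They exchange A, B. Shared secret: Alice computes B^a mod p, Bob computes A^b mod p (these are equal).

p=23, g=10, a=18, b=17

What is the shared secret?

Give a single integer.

A = 10^18 mod 23  (bits of 18 = 10010)
  bit 0 = 1: r = r^2 * 10 mod 23 = 1^2 * 10 = 1*10 = 10
  bit 1 = 0: r = r^2 mod 23 = 10^2 = 8
  bit 2 = 0: r = r^2 mod 23 = 8^2 = 18
  bit 3 = 1: r = r^2 * 10 mod 23 = 18^2 * 10 = 2*10 = 20
  bit 4 = 0: r = r^2 mod 23 = 20^2 = 9
  -> A = 9
B = 10^17 mod 23  (bits of 17 = 10001)
  bit 0 = 1: r = r^2 * 10 mod 23 = 1^2 * 10 = 1*10 = 10
  bit 1 = 0: r = r^2 mod 23 = 10^2 = 8
  bit 2 = 0: r = r^2 mod 23 = 8^2 = 18
  bit 3 = 0: r = r^2 mod 23 = 18^2 = 2
  bit 4 = 1: r = r^2 * 10 mod 23 = 2^2 * 10 = 4*10 = 17
  -> B = 17
s = B^a = 17^18 mod 23  (bits of 18 = 10010)
  bit 0 = 1: r = r^2 * 17 mod 23 = 1^2 * 17 = 1*17 = 17
  bit 1 = 0: r = r^2 mod 23 = 17^2 = 13
  bit 2 = 0: r = r^2 mod 23 = 13^2 = 8
  bit 3 = 1: r = r^2 * 17 mod 23 = 8^2 * 17 = 18*17 = 7
  bit 4 = 0: r = r^2 mod 23 = 7^2 = 3
  -> s = B^a = 3

Answer: 3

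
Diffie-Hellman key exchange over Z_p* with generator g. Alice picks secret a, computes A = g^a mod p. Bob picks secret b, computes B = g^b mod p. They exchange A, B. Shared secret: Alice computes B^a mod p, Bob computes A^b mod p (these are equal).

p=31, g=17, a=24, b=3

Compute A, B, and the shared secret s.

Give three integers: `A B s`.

Answer: 4 15 2

Derivation:
A = 17^24 mod 31  (bits of 24 = 11000)
  bit 0 = 1: r = r^2 * 17 mod 31 = 1^2 * 17 = 1*17 = 17
  bit 1 = 1: r = r^2 * 17 mod 31 = 17^2 * 17 = 10*17 = 15
  bit 2 = 0: r = r^2 mod 31 = 15^2 = 8
  bit 3 = 0: r = r^2 mod 31 = 8^2 = 2
  bit 4 = 0: r = r^2 mod 31 = 2^2 = 4
  -> A = 4
B = 17^3 mod 31  (bits of 3 = 11)
  bit 0 = 1: r = r^2 * 17 mod 31 = 1^2 * 17 = 1*17 = 17
  bit 1 = 1: r = r^2 * 17 mod 31 = 17^2 * 17 = 10*17 = 15
  -> B = 15
s = B^a = 15^24 mod 31  (bits of 24 = 11000)
  bit 0 = 1: r = r^2 * 15 mod 31 = 1^2 * 15 = 1*15 = 15
  bit 1 = 1: r = r^2 * 15 mod 31 = 15^2 * 15 = 8*15 = 27
  bit 2 = 0: r = r^2 mod 31 = 27^2 = 16
  bit 3 = 0: r = r^2 mod 31 = 16^2 = 8
  bit 4 = 0: r = r^2 mod 31 = 8^2 = 2
  -> s = B^a = 2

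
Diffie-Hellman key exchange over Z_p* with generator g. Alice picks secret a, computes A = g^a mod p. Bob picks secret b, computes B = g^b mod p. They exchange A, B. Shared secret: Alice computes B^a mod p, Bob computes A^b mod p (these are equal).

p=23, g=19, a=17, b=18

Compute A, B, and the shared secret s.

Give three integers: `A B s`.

Answer: 21 8 13

Derivation:
A = 19^17 mod 23  (bits of 17 = 10001)
  bit 0 = 1: r = r^2 * 19 mod 23 = 1^2 * 19 = 1*19 = 19
  bit 1 = 0: r = r^2 mod 23 = 19^2 = 16
  bit 2 = 0: r = r^2 mod 23 = 16^2 = 3
  bit 3 = 0: r = r^2 mod 23 = 3^2 = 9
  bit 4 = 1: r = r^2 * 19 mod 23 = 9^2 * 19 = 12*19 = 21
  -> A = 21
B = 19^18 mod 23  (bits of 18 = 10010)
  bit 0 = 1: r = r^2 * 19 mod 23 = 1^2 * 19 = 1*19 = 19
  bit 1 = 0: r = r^2 mod 23 = 19^2 = 16
  bit 2 = 0: r = r^2 mod 23 = 16^2 = 3
  bit 3 = 1: r = r^2 * 19 mod 23 = 3^2 * 19 = 9*19 = 10
  bit 4 = 0: r = r^2 mod 23 = 10^2 = 8
  -> B = 8
s = B^a = 8^17 mod 23  (bits of 17 = 10001)
  bit 0 = 1: r = r^2 * 8 mod 23 = 1^2 * 8 = 1*8 = 8
  bit 1 = 0: r = r^2 mod 23 = 8^2 = 18
  bit 2 = 0: r = r^2 mod 23 = 18^2 = 2
  bit 3 = 0: r = r^2 mod 23 = 2^2 = 4
  bit 4 = 1: r = r^2 * 8 mod 23 = 4^2 * 8 = 16*8 = 13
  -> s = B^a = 13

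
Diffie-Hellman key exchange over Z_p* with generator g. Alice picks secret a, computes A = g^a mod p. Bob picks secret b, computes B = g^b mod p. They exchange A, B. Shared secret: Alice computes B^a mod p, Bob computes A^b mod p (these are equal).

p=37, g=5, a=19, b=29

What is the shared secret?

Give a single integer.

A = 5^19 mod 37  (bits of 19 = 10011)
  bit 0 = 1: r = r^2 * 5 mod 37 = 1^2 * 5 = 1*5 = 5
  bit 1 = 0: r = r^2 mod 37 = 5^2 = 25
  bit 2 = 0: r = r^2 mod 37 = 25^2 = 33
  bit 3 = 1: r = r^2 * 5 mod 37 = 33^2 * 5 = 16*5 = 6
  bit 4 = 1: r = r^2 * 5 mod 37 = 6^2 * 5 = 36*5 = 32
  -> A = 32
B = 5^29 mod 37  (bits of 29 = 11101)
  bit 0 = 1: r = r^2 * 5 mod 37 = 1^2 * 5 = 1*5 = 5
  bit 1 = 1: r = r^2 * 5 mod 37 = 5^2 * 5 = 25*5 = 14
  bit 2 = 1: r = r^2 * 5 mod 37 = 14^2 * 5 = 11*5 = 18
  bit 3 = 0: r = r^2 mod 37 = 18^2 = 28
  bit 4 = 1: r = r^2 * 5 mod 37 = 28^2 * 5 = 7*5 = 35
  -> B = 35
s = B^a = 35^19 mod 37  (bits of 19 = 10011)
  bit 0 = 1: r = r^2 * 35 mod 37 = 1^2 * 35 = 1*35 = 35
  bit 1 = 0: r = r^2 mod 37 = 35^2 = 4
  bit 2 = 0: r = r^2 mod 37 = 4^2 = 16
  bit 3 = 1: r = r^2 * 35 mod 37 = 16^2 * 35 = 34*35 = 6
  bit 4 = 1: r = r^2 * 35 mod 37 = 6^2 * 35 = 36*35 = 2
  -> s = B^a = 2

Answer: 2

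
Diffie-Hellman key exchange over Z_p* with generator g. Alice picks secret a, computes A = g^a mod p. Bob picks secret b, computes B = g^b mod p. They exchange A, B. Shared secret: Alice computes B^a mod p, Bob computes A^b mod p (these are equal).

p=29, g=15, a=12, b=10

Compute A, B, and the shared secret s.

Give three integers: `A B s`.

Answer: 25 13 23

Derivation:
A = 15^12 mod 29  (bits of 12 = 1100)
  bit 0 = 1: r = r^2 * 15 mod 29 = 1^2 * 15 = 1*15 = 15
  bit 1 = 1: r = r^2 * 15 mod 29 = 15^2 * 15 = 22*15 = 11
  bit 2 = 0: r = r^2 mod 29 = 11^2 = 5
  bit 3 = 0: r = r^2 mod 29 = 5^2 = 25
  -> A = 25
B = 15^10 mod 29  (bits of 10 = 1010)
  bit 0 = 1: r = r^2 * 15 mod 29 = 1^2 * 15 = 1*15 = 15
  bit 1 = 0: r = r^2 mod 29 = 15^2 = 22
  bit 2 = 1: r = r^2 * 15 mod 29 = 22^2 * 15 = 20*15 = 10
  bit 3 = 0: r = r^2 mod 29 = 10^2 = 13
  -> B = 13
s = B^a = 13^12 mod 29  (bits of 12 = 1100)
  bit 0 = 1: r = r^2 * 13 mod 29 = 1^2 * 13 = 1*13 = 13
  bit 1 = 1: r = r^2 * 13 mod 29 = 13^2 * 13 = 24*13 = 22
  bit 2 = 0: r = r^2 mod 29 = 22^2 = 20
  bit 3 = 0: r = r^2 mod 29 = 20^2 = 23
  -> s = B^a = 23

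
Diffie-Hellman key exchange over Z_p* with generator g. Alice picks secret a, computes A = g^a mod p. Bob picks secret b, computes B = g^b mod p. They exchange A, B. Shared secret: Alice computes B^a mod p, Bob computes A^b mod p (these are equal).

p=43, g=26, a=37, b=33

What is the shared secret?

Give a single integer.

A = 26^37 mod 43  (bits of 37 = 100101)
  bit 0 = 1: r = r^2 * 26 mod 43 = 1^2 * 26 = 1*26 = 26
  bit 1 = 0: r = r^2 mod 43 = 26^2 = 31
  bit 2 = 0: r = r^2 mod 43 = 31^2 = 15
  bit 3 = 1: r = r^2 * 26 mod 43 = 15^2 * 26 = 10*26 = 2
  bit 4 = 0: r = r^2 mod 43 = 2^2 = 4
  bit 5 = 1: r = r^2 * 26 mod 43 = 4^2 * 26 = 16*26 = 29
  -> A = 29
B = 26^33 mod 43  (bits of 33 = 100001)
  bit 0 = 1: r = r^2 * 26 mod 43 = 1^2 * 26 = 1*26 = 26
  bit 1 = 0: r = r^2 mod 43 = 26^2 = 31
  bit 2 = 0: r = r^2 mod 43 = 31^2 = 15
  bit 3 = 0: r = r^2 mod 43 = 15^2 = 10
  bit 4 = 0: r = r^2 mod 43 = 10^2 = 14
  bit 5 = 1: r = r^2 * 26 mod 43 = 14^2 * 26 = 24*26 = 22
  -> B = 22
s = B^a = 22^37 mod 43  (bits of 37 = 100101)
  bit 0 = 1: r = r^2 * 22 mod 43 = 1^2 * 22 = 1*22 = 22
  bit 1 = 0: r = r^2 mod 43 = 22^2 = 11
  bit 2 = 0: r = r^2 mod 43 = 11^2 = 35
  bit 3 = 1: r = r^2 * 22 mod 43 = 35^2 * 22 = 21*22 = 32
  bit 4 = 0: r = r^2 mod 43 = 32^2 = 35
  bit 5 = 1: r = r^2 * 22 mod 43 = 35^2 * 22 = 21*22 = 32
  -> s = B^a = 32

Answer: 32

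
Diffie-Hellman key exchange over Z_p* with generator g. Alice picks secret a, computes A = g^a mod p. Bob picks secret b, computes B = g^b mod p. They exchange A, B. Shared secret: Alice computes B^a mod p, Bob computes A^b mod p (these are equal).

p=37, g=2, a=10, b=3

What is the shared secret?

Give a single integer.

Answer: 11

Derivation:
A = 2^10 mod 37  (bits of 10 = 1010)
  bit 0 = 1: r = r^2 * 2 mod 37 = 1^2 * 2 = 1*2 = 2
  bit 1 = 0: r = r^2 mod 37 = 2^2 = 4
  bit 2 = 1: r = r^2 * 2 mod 37 = 4^2 * 2 = 16*2 = 32
  bit 3 = 0: r = r^2 mod 37 = 32^2 = 25
  -> A = 25
B = 2^3 mod 37  (bits of 3 = 11)
  bit 0 = 1: r = r^2 * 2 mod 37 = 1^2 * 2 = 1*2 = 2
  bit 1 = 1: r = r^2 * 2 mod 37 = 2^2 * 2 = 4*2 = 8
  -> B = 8
s = B^a = 8^10 mod 37  (bits of 10 = 1010)
  bit 0 = 1: r = r^2 * 8 mod 37 = 1^2 * 8 = 1*8 = 8
  bit 1 = 0: r = r^2 mod 37 = 8^2 = 27
  bit 2 = 1: r = r^2 * 8 mod 37 = 27^2 * 8 = 26*8 = 23
  bit 3 = 0: r = r^2 mod 37 = 23^2 = 11
  -> s = B^a = 11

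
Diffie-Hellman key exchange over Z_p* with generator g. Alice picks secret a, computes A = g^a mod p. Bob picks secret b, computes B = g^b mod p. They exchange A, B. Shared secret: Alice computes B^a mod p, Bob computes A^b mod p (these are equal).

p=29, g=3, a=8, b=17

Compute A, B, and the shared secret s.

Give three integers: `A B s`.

A = 3^8 mod 29  (bits of 8 = 1000)
  bit 0 = 1: r = r^2 * 3 mod 29 = 1^2 * 3 = 1*3 = 3
  bit 1 = 0: r = r^2 mod 29 = 3^2 = 9
  bit 2 = 0: r = r^2 mod 29 = 9^2 = 23
  bit 3 = 0: r = r^2 mod 29 = 23^2 = 7
  -> A = 7
B = 3^17 mod 29  (bits of 17 = 10001)
  bit 0 = 1: r = r^2 * 3 mod 29 = 1^2 * 3 = 1*3 = 3
  bit 1 = 0: r = r^2 mod 29 = 3^2 = 9
  bit 2 = 0: r = r^2 mod 29 = 9^2 = 23
  bit 3 = 0: r = r^2 mod 29 = 23^2 = 7
  bit 4 = 1: r = r^2 * 3 mod 29 = 7^2 * 3 = 20*3 = 2
  -> B = 2
s = B^a = 2^8 mod 29  (bits of 8 = 1000)
  bit 0 = 1: r = r^2 * 2 mod 29 = 1^2 * 2 = 1*2 = 2
  bit 1 = 0: r = r^2 mod 29 = 2^2 = 4
  bit 2 = 0: r = r^2 mod 29 = 4^2 = 16
  bit 3 = 0: r = r^2 mod 29 = 16^2 = 24
  -> s = B^a = 24

Answer: 7 2 24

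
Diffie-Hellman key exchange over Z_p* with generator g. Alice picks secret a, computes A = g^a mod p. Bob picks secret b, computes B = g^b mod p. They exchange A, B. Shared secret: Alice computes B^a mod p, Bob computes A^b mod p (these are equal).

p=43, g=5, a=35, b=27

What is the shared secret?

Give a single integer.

A = 5^35 mod 43  (bits of 35 = 100011)
  bit 0 = 1: r = r^2 * 5 mod 43 = 1^2 * 5 = 1*5 = 5
  bit 1 = 0: r = r^2 mod 43 = 5^2 = 25
  bit 2 = 0: r = r^2 mod 43 = 25^2 = 23
  bit 3 = 0: r = r^2 mod 43 = 23^2 = 13
  bit 4 = 1: r = r^2 * 5 mod 43 = 13^2 * 5 = 40*5 = 28
  bit 5 = 1: r = r^2 * 5 mod 43 = 28^2 * 5 = 10*5 = 7
  -> A = 7
B = 5^27 mod 43  (bits of 27 = 11011)
  bit 0 = 1: r = r^2 * 5 mod 43 = 1^2 * 5 = 1*5 = 5
  bit 1 = 1: r = r^2 * 5 mod 43 = 5^2 * 5 = 25*5 = 39
  bit 2 = 0: r = r^2 mod 43 = 39^2 = 16
  bit 3 = 1: r = r^2 * 5 mod 43 = 16^2 * 5 = 41*5 = 33
  bit 4 = 1: r = r^2 * 5 mod 43 = 33^2 * 5 = 14*5 = 27
  -> B = 27
s = B^a = 27^35 mod 43  (bits of 35 = 100011)
  bit 0 = 1: r = r^2 * 27 mod 43 = 1^2 * 27 = 1*27 = 27
  bit 1 = 0: r = r^2 mod 43 = 27^2 = 41
  bit 2 = 0: r = r^2 mod 43 = 41^2 = 4
  bit 3 = 0: r = r^2 mod 43 = 4^2 = 16
  bit 4 = 1: r = r^2 * 27 mod 43 = 16^2 * 27 = 41*27 = 32
  bit 5 = 1: r = r^2 * 27 mod 43 = 32^2 * 27 = 35*27 = 42
  -> s = B^a = 42

Answer: 42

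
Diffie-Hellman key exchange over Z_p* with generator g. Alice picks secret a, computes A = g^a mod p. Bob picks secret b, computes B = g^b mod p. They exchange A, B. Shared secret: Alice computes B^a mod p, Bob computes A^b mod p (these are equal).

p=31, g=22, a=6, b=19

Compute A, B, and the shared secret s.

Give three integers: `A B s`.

A = 22^6 mod 31  (bits of 6 = 110)
  bit 0 = 1: r = r^2 * 22 mod 31 = 1^2 * 22 = 1*22 = 22
  bit 1 = 1: r = r^2 * 22 mod 31 = 22^2 * 22 = 19*22 = 15
  bit 2 = 0: r = r^2 mod 31 = 15^2 = 8
  -> A = 8
B = 22^19 mod 31  (bits of 19 = 10011)
  bit 0 = 1: r = r^2 * 22 mod 31 = 1^2 * 22 = 1*22 = 22
  bit 1 = 0: r = r^2 mod 31 = 22^2 = 19
  bit 2 = 0: r = r^2 mod 31 = 19^2 = 20
  bit 3 = 1: r = r^2 * 22 mod 31 = 20^2 * 22 = 28*22 = 27
  bit 4 = 1: r = r^2 * 22 mod 31 = 27^2 * 22 = 16*22 = 11
  -> B = 11
s = B^a = 11^6 mod 31  (bits of 6 = 110)
  bit 0 = 1: r = r^2 * 11 mod 31 = 1^2 * 11 = 1*11 = 11
  bit 1 = 1: r = r^2 * 11 mod 31 = 11^2 * 11 = 28*11 = 29
  bit 2 = 0: r = r^2 mod 31 = 29^2 = 4
  -> s = B^a = 4

Answer: 8 11 4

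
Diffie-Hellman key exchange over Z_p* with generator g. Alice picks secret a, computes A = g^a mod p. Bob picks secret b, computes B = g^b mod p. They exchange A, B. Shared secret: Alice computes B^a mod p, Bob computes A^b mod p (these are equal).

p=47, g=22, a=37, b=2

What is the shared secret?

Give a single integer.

Answer: 12

Derivation:
A = 22^37 mod 47  (bits of 37 = 100101)
  bit 0 = 1: r = r^2 * 22 mod 47 = 1^2 * 22 = 1*22 = 22
  bit 1 = 0: r = r^2 mod 47 = 22^2 = 14
  bit 2 = 0: r = r^2 mod 47 = 14^2 = 8
  bit 3 = 1: r = r^2 * 22 mod 47 = 8^2 * 22 = 17*22 = 45
  bit 4 = 0: r = r^2 mod 47 = 45^2 = 4
  bit 5 = 1: r = r^2 * 22 mod 47 = 4^2 * 22 = 16*22 = 23
  -> A = 23
B = 22^2 mod 47  (bits of 2 = 10)
  bit 0 = 1: r = r^2 * 22 mod 47 = 1^2 * 22 = 1*22 = 22
  bit 1 = 0: r = r^2 mod 47 = 22^2 = 14
  -> B = 14
s = B^a = 14^37 mod 47  (bits of 37 = 100101)
  bit 0 = 1: r = r^2 * 14 mod 47 = 1^2 * 14 = 1*14 = 14
  bit 1 = 0: r = r^2 mod 47 = 14^2 = 8
  bit 2 = 0: r = r^2 mod 47 = 8^2 = 17
  bit 3 = 1: r = r^2 * 14 mod 47 = 17^2 * 14 = 7*14 = 4
  bit 4 = 0: r = r^2 mod 47 = 4^2 = 16
  bit 5 = 1: r = r^2 * 14 mod 47 = 16^2 * 14 = 21*14 = 12
  -> s = B^a = 12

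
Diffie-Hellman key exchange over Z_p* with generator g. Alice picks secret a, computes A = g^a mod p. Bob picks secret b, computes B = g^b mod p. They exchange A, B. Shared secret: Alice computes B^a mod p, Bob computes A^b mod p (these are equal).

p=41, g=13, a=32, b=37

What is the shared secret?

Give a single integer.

Answer: 16

Derivation:
A = 13^32 mod 41  (bits of 32 = 100000)
  bit 0 = 1: r = r^2 * 13 mod 41 = 1^2 * 13 = 1*13 = 13
  bit 1 = 0: r = r^2 mod 41 = 13^2 = 5
  bit 2 = 0: r = r^2 mod 41 = 5^2 = 25
  bit 3 = 0: r = r^2 mod 41 = 25^2 = 10
  bit 4 = 0: r = r^2 mod 41 = 10^2 = 18
  bit 5 = 0: r = r^2 mod 41 = 18^2 = 37
  -> A = 37
B = 13^37 mod 41  (bits of 37 = 100101)
  bit 0 = 1: r = r^2 * 13 mod 41 = 1^2 * 13 = 1*13 = 13
  bit 1 = 0: r = r^2 mod 41 = 13^2 = 5
  bit 2 = 0: r = r^2 mod 41 = 5^2 = 25
  bit 3 = 1: r = r^2 * 13 mod 41 = 25^2 * 13 = 10*13 = 7
  bit 4 = 0: r = r^2 mod 41 = 7^2 = 8
  bit 5 = 1: r = r^2 * 13 mod 41 = 8^2 * 13 = 23*13 = 12
  -> B = 12
s = B^a = 12^32 mod 41  (bits of 32 = 100000)
  bit 0 = 1: r = r^2 * 12 mod 41 = 1^2 * 12 = 1*12 = 12
  bit 1 = 0: r = r^2 mod 41 = 12^2 = 21
  bit 2 = 0: r = r^2 mod 41 = 21^2 = 31
  bit 3 = 0: r = r^2 mod 41 = 31^2 = 18
  bit 4 = 0: r = r^2 mod 41 = 18^2 = 37
  bit 5 = 0: r = r^2 mod 41 = 37^2 = 16
  -> s = B^a = 16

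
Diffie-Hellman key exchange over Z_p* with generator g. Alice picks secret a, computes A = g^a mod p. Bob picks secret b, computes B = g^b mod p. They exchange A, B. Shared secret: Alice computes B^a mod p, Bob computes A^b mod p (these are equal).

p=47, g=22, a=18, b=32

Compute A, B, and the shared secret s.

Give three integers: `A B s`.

A = 22^18 mod 47  (bits of 18 = 10010)
  bit 0 = 1: r = r^2 * 22 mod 47 = 1^2 * 22 = 1*22 = 22
  bit 1 = 0: r = r^2 mod 47 = 22^2 = 14
  bit 2 = 0: r = r^2 mod 47 = 14^2 = 8
  bit 3 = 1: r = r^2 * 22 mod 47 = 8^2 * 22 = 17*22 = 45
  bit 4 = 0: r = r^2 mod 47 = 45^2 = 4
  -> A = 4
B = 22^32 mod 47  (bits of 32 = 100000)
  bit 0 = 1: r = r^2 * 22 mod 47 = 1^2 * 22 = 1*22 = 22
  bit 1 = 0: r = r^2 mod 47 = 22^2 = 14
  bit 2 = 0: r = r^2 mod 47 = 14^2 = 8
  bit 3 = 0: r = r^2 mod 47 = 8^2 = 17
  bit 4 = 0: r = r^2 mod 47 = 17^2 = 7
  bit 5 = 0: r = r^2 mod 47 = 7^2 = 2
  -> B = 2
s = B^a = 2^18 mod 47  (bits of 18 = 10010)
  bit 0 = 1: r = r^2 * 2 mod 47 = 1^2 * 2 = 1*2 = 2
  bit 1 = 0: r = r^2 mod 47 = 2^2 = 4
  bit 2 = 0: r = r^2 mod 47 = 4^2 = 16
  bit 3 = 1: r = r^2 * 2 mod 47 = 16^2 * 2 = 21*2 = 42
  bit 4 = 0: r = r^2 mod 47 = 42^2 = 25
  -> s = B^a = 25

Answer: 4 2 25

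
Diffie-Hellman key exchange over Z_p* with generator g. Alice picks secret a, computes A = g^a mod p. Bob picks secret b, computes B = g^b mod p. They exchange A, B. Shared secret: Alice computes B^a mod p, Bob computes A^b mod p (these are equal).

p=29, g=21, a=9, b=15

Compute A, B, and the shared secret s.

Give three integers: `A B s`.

A = 21^9 mod 29  (bits of 9 = 1001)
  bit 0 = 1: r = r^2 * 21 mod 29 = 1^2 * 21 = 1*21 = 21
  bit 1 = 0: r = r^2 mod 29 = 21^2 = 6
  bit 2 = 0: r = r^2 mod 29 = 6^2 = 7
  bit 3 = 1: r = r^2 * 21 mod 29 = 7^2 * 21 = 20*21 = 14
  -> A = 14
B = 21^15 mod 29  (bits of 15 = 1111)
  bit 0 = 1: r = r^2 * 21 mod 29 = 1^2 * 21 = 1*21 = 21
  bit 1 = 1: r = r^2 * 21 mod 29 = 21^2 * 21 = 6*21 = 10
  bit 2 = 1: r = r^2 * 21 mod 29 = 10^2 * 21 = 13*21 = 12
  bit 3 = 1: r = r^2 * 21 mod 29 = 12^2 * 21 = 28*21 = 8
  -> B = 8
s = B^a = 8^9 mod 29  (bits of 9 = 1001)
  bit 0 = 1: r = r^2 * 8 mod 29 = 1^2 * 8 = 1*8 = 8
  bit 1 = 0: r = r^2 mod 29 = 8^2 = 6
  bit 2 = 0: r = r^2 mod 29 = 6^2 = 7
  bit 3 = 1: r = r^2 * 8 mod 29 = 7^2 * 8 = 20*8 = 15
  -> s = B^a = 15

Answer: 14 8 15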